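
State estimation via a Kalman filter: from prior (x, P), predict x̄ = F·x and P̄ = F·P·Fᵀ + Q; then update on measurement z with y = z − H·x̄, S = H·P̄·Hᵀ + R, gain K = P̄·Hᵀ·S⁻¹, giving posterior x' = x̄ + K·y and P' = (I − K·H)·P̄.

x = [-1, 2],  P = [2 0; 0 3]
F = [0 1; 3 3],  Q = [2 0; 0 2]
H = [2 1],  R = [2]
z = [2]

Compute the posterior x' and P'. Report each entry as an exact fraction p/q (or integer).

x' = [23/21, -2/21]
P' = [164/105 -58/21; -58/21 142/21]

x̄ = F·x = [2, 3]
P̄ = F·P·Fᵀ + Q = [5 9; 9 47]
y = z − H·x̄ = [-5]
S = H·P̄·Hᵀ + R = [105]
K = P̄·Hᵀ·S⁻¹ = [19/105; 13/21]
x' = x̄ + K·y = [23/21, -2/21]
P' = (I − K·H)·P̄ = [164/105 -58/21; -58/21 142/21]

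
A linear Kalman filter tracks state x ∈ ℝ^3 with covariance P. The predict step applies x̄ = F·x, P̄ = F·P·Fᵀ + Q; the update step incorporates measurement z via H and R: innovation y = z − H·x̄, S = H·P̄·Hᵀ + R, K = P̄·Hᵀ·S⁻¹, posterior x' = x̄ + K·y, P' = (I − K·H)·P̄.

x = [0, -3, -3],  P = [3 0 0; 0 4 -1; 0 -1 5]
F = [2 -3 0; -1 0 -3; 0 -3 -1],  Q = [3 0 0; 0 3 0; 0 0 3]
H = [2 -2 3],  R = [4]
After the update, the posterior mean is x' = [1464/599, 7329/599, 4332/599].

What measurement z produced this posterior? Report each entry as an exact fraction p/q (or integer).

z = [2]

x̄ = F·x = [9, 9, 12]
P̄ = F·P·Fᵀ + Q = [51 -15 33; -15 51 6; 33 6 38]
S = H·P̄·Hᵀ + R = [1198]
K = P̄·Hᵀ·S⁻¹ = [231/1198; -57/599; 84/599]
x' − x̄ = [-3927/599, 1938/599, -2856/599] = K·y
y = (KᵀK)⁻¹·Kᵀ·(x' − x̄) = [-34]
z = y + H·x̄ = [-34] + [36] = [2]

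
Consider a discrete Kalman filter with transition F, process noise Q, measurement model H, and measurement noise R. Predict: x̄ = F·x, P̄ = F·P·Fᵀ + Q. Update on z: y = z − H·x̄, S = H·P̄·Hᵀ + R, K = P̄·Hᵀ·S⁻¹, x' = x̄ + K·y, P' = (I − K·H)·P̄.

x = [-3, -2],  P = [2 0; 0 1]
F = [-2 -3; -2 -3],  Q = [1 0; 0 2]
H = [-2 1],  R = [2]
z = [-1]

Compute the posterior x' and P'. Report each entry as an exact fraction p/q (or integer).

x' = [91/25, 27/5]
P' = [89/25 28/5; 28/5 10]

x̄ = F·x = [12, 12]
P̄ = F·P·Fᵀ + Q = [18 17; 17 19]
y = z − H·x̄ = [11]
S = H·P̄·Hᵀ + R = [25]
K = P̄·Hᵀ·S⁻¹ = [-19/25; -3/5]
x' = x̄ + K·y = [91/25, 27/5]
P' = (I − K·H)·P̄ = [89/25 28/5; 28/5 10]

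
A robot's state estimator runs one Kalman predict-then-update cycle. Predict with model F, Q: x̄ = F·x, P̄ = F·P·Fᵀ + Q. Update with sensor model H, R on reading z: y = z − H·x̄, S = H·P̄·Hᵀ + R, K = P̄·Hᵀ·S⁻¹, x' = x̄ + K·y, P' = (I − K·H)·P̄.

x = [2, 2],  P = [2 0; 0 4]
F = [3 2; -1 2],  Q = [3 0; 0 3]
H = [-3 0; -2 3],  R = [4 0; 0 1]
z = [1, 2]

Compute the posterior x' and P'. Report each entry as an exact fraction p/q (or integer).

x' = [-6243/28021, 14302/28021]
P' = [12260/28021 8144/28021; 8144/28021 17009/56042]

x̄ = F·x = [10, 2]
P̄ = F·P·Fᵀ + Q = [37 10; 10 21]
y = z − H·x̄ = [31, 16]
S = H·P̄·Hᵀ + R = [337 132; 132 218]
K = P̄·Hᵀ·S⁻¹ = [-9195/28021 -88/28021; -6108/28021 18451/56042]
x' = x̄ + K·y = [-6243/28021, 14302/28021]
P' = (I − K·H)·P̄ = [12260/28021 8144/28021; 8144/28021 17009/56042]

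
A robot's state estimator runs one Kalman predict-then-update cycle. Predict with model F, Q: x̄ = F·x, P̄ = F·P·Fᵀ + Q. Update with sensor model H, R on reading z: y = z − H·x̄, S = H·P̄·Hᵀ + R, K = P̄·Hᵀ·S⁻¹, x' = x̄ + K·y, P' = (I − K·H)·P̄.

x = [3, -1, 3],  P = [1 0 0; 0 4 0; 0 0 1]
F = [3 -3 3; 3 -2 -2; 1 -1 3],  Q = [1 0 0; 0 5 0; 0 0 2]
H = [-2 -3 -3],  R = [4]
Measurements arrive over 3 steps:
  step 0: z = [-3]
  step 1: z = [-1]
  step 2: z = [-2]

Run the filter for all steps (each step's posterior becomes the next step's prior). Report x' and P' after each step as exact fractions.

step 0: x̄ = F·x = [21, 5, 13]
step 0: P̄ = F·P·Fᵀ + Q = [55 27 24; 27 34 5; 24 5 16]
step 0: y = z − H·x̄ = [93]
step 0: S = H·P̄·Hᵀ + R = [1376]
step 0: K = P̄·Hᵀ·S⁻¹ = [-263/1376; -171/1376; -111/1376]
step 0: x' = x̄ + K·y = [4437/1376, -9023/1376, 7565/1376]
step 0: P' = (I − K·H)·P̄ = [6511/1376 -7821/1376 3831/1376; -7821/1376 17543/1376 -12101/1376; 3831/1376 -12101/1376 9695/1376]
step 1: x̄ = F·x = [63075/1376, 16227/1376, 36155/1376]
step 1: P̄ = F·P·Fᵀ + Q = [732671/1376 234495/1376 397527/1376; 234495/1376 125503/1376 110775/1376; 397527/1376 110775/1376 225295/1376]
step 1: y = z − H·x̄ = [8810/43]
step 1: S = H·P̄·Hᵀ + R = [489737/43]
step 1: K = P̄·Hᵀ·S⁻¹ = [-105044/489737; -36807/489737; -56352/489737]
step 1: x' = x̄ + K·y = [29678065/15671584, -56503887/15671584, 42318265/15671584]
step 1: P' = (I − K·H)·P̄ = [133031525/15671584 -206568987/15671584 122363181/15671584; -206568987/15671584 421192901/15671584 -281909811/15671584; 122363181/15671584 -281909811/15671584 202738709/15671584]
step 2: x̄ = F·x = [385500651/15671584, 117405439/15671584, 1955383/143776]
step 2: P̄ = F·P·Fᵀ + Q = [17823495421/15671584 5973633225/15671584 87871665/143776; 5973633225/15671584 2526559269/15671584 27908941/143776; 87871665/143776 27908941/143776 48155889/143776]
step 2: y = z − H·x̄ = [432821173/3917896]
step 2: S = H·P̄·Hᵀ + R = [23919606707/979474]
step 2: K = P̄·Hᵀ·S⁻¹ = [-20575481243/95678426828; -7163291991/95678426828; -11007305595/95678426828]
step 2: x' = x̄ + K·y = [322132114357/382713707312, -298254487555/382713707312, 340950595781/382713707312]
step 2: P' = (I − K·H)·P̄ = [3043033539727/382713707312 -4595550923337/382713707312 2676597796815/382713707312; -4595550923337/382713707312 9312704459823/382713707312 -6210799620313/382713707312; 2676597796815/382713707312 -6210799620313/382713707312 4485106718943/382713707312]

step 0: x' = [4437/1376, -9023/1376, 7565/1376], P' = [6511/1376 -7821/1376 3831/1376; -7821/1376 17543/1376 -12101/1376; 3831/1376 -12101/1376 9695/1376]
step 1: x' = [29678065/15671584, -56503887/15671584, 42318265/15671584], P' = [133031525/15671584 -206568987/15671584 122363181/15671584; -206568987/15671584 421192901/15671584 -281909811/15671584; 122363181/15671584 -281909811/15671584 202738709/15671584]
step 2: x' = [322132114357/382713707312, -298254487555/382713707312, 340950595781/382713707312], P' = [3043033539727/382713707312 -4595550923337/382713707312 2676597796815/382713707312; -4595550923337/382713707312 9312704459823/382713707312 -6210799620313/382713707312; 2676597796815/382713707312 -6210799620313/382713707312 4485106718943/382713707312]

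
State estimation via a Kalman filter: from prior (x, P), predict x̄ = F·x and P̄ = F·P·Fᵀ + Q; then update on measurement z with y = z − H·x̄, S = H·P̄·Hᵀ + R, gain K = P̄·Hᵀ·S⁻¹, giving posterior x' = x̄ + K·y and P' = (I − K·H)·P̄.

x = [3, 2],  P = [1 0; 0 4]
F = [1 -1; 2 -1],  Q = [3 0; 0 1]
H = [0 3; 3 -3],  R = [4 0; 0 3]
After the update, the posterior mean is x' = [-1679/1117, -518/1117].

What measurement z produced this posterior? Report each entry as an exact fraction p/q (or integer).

z = [-2, -3]

x̄ = F·x = [1, 4]
P̄ = F·P·Fᵀ + Q = [8 6; 6 9]
S = H·P̄·Hᵀ + R = [85 -27; -27 48]
K = P̄·Hᵀ·S⁻¹ = [342/1117 332/1117; 351/1117 -12/1117]
x' − x̄ = [-2796/1117, -4986/1117] = K·y
y = (KᵀK)⁻¹·Kᵀ·(x' − x̄) = [-14, 6]
z = y + H·x̄ = [-14, 6] + [12, -9] = [-2, -3]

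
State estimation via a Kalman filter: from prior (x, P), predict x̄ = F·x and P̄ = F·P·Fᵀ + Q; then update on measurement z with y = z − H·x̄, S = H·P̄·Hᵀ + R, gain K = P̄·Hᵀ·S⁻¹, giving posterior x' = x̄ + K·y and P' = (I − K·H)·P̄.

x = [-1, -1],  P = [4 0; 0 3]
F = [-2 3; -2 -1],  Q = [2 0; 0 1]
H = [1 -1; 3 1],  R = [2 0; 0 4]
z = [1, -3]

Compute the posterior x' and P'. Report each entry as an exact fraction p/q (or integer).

x̄ = F·x = [-1, 3]
P̄ = F·P·Fᵀ + Q = [45 7; 7 20]
y = z − H·x̄ = [5, -3]
S = H·P̄·Hᵀ + R = [53 101; 101 471]
K = P̄·Hᵀ·S⁻¹ = [1778/7381 1844/7381; -5132/7381 1743/7381]
x' = x̄ + K·y = [-4023/7381, -8746/7381]
P' = (I − K·H)·P̄ = [2733/7381 -823/7381; -823/7381 9441/7381]

x' = [-4023/7381, -8746/7381]
P' = [2733/7381 -823/7381; -823/7381 9441/7381]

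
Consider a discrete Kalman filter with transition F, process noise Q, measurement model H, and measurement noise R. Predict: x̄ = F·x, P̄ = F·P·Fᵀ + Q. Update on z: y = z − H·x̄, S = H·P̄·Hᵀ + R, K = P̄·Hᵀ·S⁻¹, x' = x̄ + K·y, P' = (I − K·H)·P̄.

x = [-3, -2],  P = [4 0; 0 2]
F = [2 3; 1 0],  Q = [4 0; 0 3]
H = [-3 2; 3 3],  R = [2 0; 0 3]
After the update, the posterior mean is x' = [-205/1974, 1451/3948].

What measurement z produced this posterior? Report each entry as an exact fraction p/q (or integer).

z = [1, 1]

x̄ = F·x = [-12, -3]
P̄ = F·P·Fᵀ + Q = [38 8; 8 7]
S = H·P̄·Hᵀ + R = [276 -324; -324 552]
K = P̄·Hᵀ·S⁻¹ = [-391/1974 44/329; 755/3948 255/1316]
x' − x̄ = [23483/1974, 13295/3948] = K·y
y = (KᵀK)⁻¹·Kᵀ·(x' − x̄) = [-29, 46]
z = y + H·x̄ = [-29, 46] + [30, -45] = [1, 1]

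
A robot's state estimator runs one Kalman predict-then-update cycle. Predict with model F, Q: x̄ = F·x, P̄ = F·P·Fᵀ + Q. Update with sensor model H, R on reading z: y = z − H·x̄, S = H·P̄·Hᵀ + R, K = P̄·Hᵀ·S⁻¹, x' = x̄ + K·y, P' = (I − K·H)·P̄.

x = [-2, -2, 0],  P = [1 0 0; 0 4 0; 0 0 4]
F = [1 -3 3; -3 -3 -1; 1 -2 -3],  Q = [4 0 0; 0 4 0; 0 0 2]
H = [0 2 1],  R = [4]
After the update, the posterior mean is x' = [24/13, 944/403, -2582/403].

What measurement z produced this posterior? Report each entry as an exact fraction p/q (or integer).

z = [-2]

x̄ = F·x = [4, 12, 2]
P̄ = F·P·Fᵀ + Q = [77 21 -11; 21 53 33; -11 33 55]
S = H·P̄·Hᵀ + R = [403]
K = P̄·Hᵀ·S⁻¹ = [1/13; 139/403; 121/403]
x' − x̄ = [-28/13, -3892/403, -3388/403] = K·y
y = (KᵀK)⁻¹·Kᵀ·(x' − x̄) = [-28]
z = y + H·x̄ = [-28] + [26] = [-2]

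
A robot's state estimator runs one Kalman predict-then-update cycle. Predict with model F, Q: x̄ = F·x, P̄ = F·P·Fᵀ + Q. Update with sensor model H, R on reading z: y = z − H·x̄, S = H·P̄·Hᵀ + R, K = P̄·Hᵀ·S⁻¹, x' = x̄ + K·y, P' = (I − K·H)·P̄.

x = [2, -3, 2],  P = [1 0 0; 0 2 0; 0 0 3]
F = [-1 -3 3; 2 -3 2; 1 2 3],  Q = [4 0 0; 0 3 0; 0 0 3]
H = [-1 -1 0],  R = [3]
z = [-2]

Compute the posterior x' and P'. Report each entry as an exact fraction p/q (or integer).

x' = [-149/79, 349/79, -150/79]
P' = [422/79 -296/79 182/79; -296/79 805/158 -149/79; 182/79 -149/79 2839/79]

x̄ = F·x = [13, 17, 2]
P̄ = F·P·Fᵀ + Q = [50 34 14; 34 37 8; 14 8 39]
y = z − H·x̄ = [28]
S = H·P̄·Hᵀ + R = [158]
K = P̄·Hᵀ·S⁻¹ = [-42/79; -71/158; -11/79]
x' = x̄ + K·y = [-149/79, 349/79, -150/79]
P' = (I − K·H)·P̄ = [422/79 -296/79 182/79; -296/79 805/158 -149/79; 182/79 -149/79 2839/79]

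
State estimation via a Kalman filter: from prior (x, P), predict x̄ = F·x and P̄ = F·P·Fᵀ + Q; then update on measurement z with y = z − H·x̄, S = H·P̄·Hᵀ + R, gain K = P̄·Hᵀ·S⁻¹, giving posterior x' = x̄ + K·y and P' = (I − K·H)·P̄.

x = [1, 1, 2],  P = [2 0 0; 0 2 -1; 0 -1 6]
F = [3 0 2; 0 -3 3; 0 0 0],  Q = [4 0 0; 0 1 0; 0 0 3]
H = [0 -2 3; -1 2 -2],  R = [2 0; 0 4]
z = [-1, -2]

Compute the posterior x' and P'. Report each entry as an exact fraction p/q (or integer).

x' = [23244/6295, 5403/6295, 1173/6295]
P' = [46816/6295 29582/6295 16272/6295; 29582/6295 41489/6295 25914/6295; 16272/6295 25914/6295 17454/6295]

x̄ = F·x = [7, 3, 0]
P̄ = F·P·Fᵀ + Q = [46 42 0; 42 91 0; 0 0 3]
y = z − H·x̄ = [5, -1]
S = H·P̄·Hᵀ + R = [393 -298; -298 258]
K = P̄·Hᵀ·S⁻¹ = [-5174/6295 -5049/6295; -2618/6295 392/6295; 267/6295 162/6295]
x' = x̄ + K·y = [23244/6295, 5403/6295, 1173/6295]
P' = (I − K·H)·P̄ = [46816/6295 29582/6295 16272/6295; 29582/6295 41489/6295 25914/6295; 16272/6295 25914/6295 17454/6295]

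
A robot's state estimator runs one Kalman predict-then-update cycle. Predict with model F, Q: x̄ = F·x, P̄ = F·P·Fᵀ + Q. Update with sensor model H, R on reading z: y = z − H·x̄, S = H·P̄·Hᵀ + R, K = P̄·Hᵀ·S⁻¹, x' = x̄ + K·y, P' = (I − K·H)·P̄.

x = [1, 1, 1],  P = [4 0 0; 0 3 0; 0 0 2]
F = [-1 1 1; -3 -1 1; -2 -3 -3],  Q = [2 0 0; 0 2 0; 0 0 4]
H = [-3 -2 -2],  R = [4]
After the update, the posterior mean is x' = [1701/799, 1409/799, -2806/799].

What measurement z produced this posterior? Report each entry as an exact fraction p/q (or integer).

z = [-3]

x̄ = F·x = [1, -3, -8]
P̄ = F·P·Fᵀ + Q = [11 11 -7; 11 43 27; -7 27 65]
S = H·P̄·Hᵀ + R = [799]
K = P̄·Hᵀ·S⁻¹ = [-41/799; -173/799; -163/799]
x' − x̄ = [902/799, 3806/799, 3586/799] = K·y
y = (KᵀK)⁻¹·Kᵀ·(x' − x̄) = [-22]
z = y + H·x̄ = [-22] + [19] = [-3]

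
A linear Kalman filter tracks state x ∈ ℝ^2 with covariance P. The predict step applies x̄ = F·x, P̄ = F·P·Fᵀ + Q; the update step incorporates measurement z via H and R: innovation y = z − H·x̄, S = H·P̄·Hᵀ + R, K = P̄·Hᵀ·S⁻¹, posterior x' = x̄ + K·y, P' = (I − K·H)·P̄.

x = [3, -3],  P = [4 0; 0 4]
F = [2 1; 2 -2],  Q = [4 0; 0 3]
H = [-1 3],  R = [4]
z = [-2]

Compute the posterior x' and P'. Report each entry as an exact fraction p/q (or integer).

x' = [3, 29/59]
P' = [24 8; 8 916/295]

x̄ = F·x = [3, 12]
P̄ = F·P·Fᵀ + Q = [24 8; 8 35]
y = z − H·x̄ = [-35]
S = H·P̄·Hᵀ + R = [295]
K = P̄·Hᵀ·S⁻¹ = [0; 97/295]
x' = x̄ + K·y = [3, 29/59]
P' = (I − K·H)·P̄ = [24 8; 8 916/295]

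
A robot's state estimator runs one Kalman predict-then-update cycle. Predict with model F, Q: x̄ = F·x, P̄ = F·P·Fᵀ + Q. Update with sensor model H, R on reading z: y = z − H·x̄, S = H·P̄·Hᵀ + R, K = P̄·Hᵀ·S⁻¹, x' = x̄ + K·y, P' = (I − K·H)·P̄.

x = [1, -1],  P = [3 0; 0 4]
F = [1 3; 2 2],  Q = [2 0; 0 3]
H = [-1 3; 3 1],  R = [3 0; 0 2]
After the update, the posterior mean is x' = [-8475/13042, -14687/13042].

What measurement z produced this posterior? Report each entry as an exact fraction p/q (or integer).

x̄ = F·x = [-2, 0]
P̄ = F·P·Fᵀ + Q = [41 30; 30 31]
S = H·P̄·Hᵀ + R = [143 210; 210 582]
K = P̄·Hᵀ·S⁻¹ = [-602/6521 3863/13042; 1876/6521 4073/39126]
x' − x̄ = [17609/13042, -14687/13042] = K·y
y = (KᵀK)⁻¹·Kᵀ·(x' − x̄) = [-5, 3]
z = y + H·x̄ = [-5, 3] + [2, -6] = [-3, -3]

z = [-3, -3]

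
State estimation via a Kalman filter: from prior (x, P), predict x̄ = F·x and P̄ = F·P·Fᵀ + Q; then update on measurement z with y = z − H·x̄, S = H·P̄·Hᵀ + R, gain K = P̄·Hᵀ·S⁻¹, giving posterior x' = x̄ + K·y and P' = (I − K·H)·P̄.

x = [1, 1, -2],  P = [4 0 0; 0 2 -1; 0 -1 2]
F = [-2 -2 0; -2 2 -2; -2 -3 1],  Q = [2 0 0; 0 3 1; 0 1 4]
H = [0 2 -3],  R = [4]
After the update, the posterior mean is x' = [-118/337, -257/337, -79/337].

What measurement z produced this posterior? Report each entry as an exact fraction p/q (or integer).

x̄ = F·x = [-4, 4, -7]
P̄ = F·P·Fᵀ + Q = [26 4 30; 4 43 -7; 30 -7 46]
S = H·P̄·Hᵀ + R = [674]
K = P̄·Hᵀ·S⁻¹ = [-41/337; 107/674; -76/337]
x' − x̄ = [1230/337, -1605/337, 2280/337] = K·y
y = (KᵀK)⁻¹·Kᵀ·(x' − x̄) = [-30]
z = y + H·x̄ = [-30] + [29] = [-1]

z = [-1]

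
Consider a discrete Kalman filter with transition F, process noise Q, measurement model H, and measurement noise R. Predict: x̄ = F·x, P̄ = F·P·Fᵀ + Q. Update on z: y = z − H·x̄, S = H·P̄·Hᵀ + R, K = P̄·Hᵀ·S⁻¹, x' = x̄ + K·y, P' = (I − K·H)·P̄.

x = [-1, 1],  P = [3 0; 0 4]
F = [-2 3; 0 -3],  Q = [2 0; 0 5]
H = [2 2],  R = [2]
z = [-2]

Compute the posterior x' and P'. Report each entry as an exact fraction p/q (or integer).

x̄ = F·x = [5, -3]
P̄ = F·P·Fᵀ + Q = [50 -36; -36 41]
y = z − H·x̄ = [-6]
S = H·P̄·Hᵀ + R = [78]
K = P̄·Hᵀ·S⁻¹ = [14/39; 5/39]
x' = x̄ + K·y = [37/13, -49/13]
P' = (I − K·H)·P̄ = [1558/39 -1544/39; -1544/39 1549/39]

x' = [37/13, -49/13]
P' = [1558/39 -1544/39; -1544/39 1549/39]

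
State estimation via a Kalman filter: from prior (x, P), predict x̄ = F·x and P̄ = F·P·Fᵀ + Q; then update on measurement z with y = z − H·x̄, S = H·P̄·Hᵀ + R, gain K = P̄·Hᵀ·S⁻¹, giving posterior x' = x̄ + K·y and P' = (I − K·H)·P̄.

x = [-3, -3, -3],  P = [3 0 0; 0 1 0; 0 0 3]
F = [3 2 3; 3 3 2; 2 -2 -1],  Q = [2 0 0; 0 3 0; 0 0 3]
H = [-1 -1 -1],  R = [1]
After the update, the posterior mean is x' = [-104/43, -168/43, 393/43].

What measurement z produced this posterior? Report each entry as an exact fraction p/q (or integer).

z = [-3]

x̄ = F·x = [-24, -24, 3]
P̄ = F·P·Fᵀ + Q = [60 51 5; 51 51 6; 5 6 22]
S = H·P̄·Hᵀ + R = [258]
K = P̄·Hᵀ·S⁻¹ = [-58/129; -18/43; -11/86]
x' − x̄ = [928/43, 864/43, 264/43] = K·y
y = (KᵀK)⁻¹·Kᵀ·(x' − x̄) = [-48]
z = y + H·x̄ = [-48] + [45] = [-3]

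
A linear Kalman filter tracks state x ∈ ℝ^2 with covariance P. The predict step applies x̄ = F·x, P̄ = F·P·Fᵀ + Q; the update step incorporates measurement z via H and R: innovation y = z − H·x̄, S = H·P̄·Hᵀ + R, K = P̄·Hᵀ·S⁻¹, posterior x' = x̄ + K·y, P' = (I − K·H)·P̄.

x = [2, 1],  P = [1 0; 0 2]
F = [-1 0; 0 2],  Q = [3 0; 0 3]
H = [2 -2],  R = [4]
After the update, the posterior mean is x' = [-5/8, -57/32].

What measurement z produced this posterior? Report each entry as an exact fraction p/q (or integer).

z = [3]

x̄ = F·x = [-2, 2]
P̄ = F·P·Fᵀ + Q = [4 0; 0 11]
S = H·P̄·Hᵀ + R = [64]
K = P̄·Hᵀ·S⁻¹ = [1/8; -11/32]
x' − x̄ = [11/8, -121/32] = K·y
y = (KᵀK)⁻¹·Kᵀ·(x' − x̄) = [11]
z = y + H·x̄ = [11] + [-8] = [3]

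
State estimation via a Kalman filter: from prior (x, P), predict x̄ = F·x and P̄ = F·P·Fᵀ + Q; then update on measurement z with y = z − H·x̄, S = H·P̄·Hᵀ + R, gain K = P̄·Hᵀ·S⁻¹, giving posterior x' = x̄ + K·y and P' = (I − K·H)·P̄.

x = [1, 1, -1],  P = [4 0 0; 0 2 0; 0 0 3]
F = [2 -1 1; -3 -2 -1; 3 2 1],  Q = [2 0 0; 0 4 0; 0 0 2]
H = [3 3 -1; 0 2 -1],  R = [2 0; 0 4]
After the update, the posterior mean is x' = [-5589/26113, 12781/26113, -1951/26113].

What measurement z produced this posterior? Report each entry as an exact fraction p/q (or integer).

z = [1, 1]

x̄ = F·x = [0, -4, 4]
P̄ = F·P·Fᵀ + Q = [23 -23 23; -23 51 -47; 23 -47 49]
S = H·P̄·Hᵀ + R = [447 383; 383 445]
K = P̄·Hᵀ·S⁻¹ = [8096/26113 -11017/26113; 614/26113 8215/26113; 462/26113 -8789/26113]
x' − x̄ = [-5589/26113, 117233/26113, -106403/26113] = K·y
y = (KᵀK)⁻¹·Kᵀ·(x' − x̄) = [17, 13]
z = y + H·x̄ = [17, 13] + [-16, -12] = [1, 1]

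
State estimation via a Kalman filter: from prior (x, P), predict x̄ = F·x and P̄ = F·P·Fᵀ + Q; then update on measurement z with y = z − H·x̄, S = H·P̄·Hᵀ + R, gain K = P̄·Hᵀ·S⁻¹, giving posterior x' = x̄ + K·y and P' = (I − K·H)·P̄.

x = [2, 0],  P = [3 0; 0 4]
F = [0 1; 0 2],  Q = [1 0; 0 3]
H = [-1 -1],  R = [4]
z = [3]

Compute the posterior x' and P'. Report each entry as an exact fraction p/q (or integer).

x' = [-39/44, -81/44]
P' = [51/44 1/44; 1/44 107/44]

x̄ = F·x = [0, 0]
P̄ = F·P·Fᵀ + Q = [5 8; 8 19]
y = z − H·x̄ = [3]
S = H·P̄·Hᵀ + R = [44]
K = P̄·Hᵀ·S⁻¹ = [-13/44; -27/44]
x' = x̄ + K·y = [-39/44, -81/44]
P' = (I − K·H)·P̄ = [51/44 1/44; 1/44 107/44]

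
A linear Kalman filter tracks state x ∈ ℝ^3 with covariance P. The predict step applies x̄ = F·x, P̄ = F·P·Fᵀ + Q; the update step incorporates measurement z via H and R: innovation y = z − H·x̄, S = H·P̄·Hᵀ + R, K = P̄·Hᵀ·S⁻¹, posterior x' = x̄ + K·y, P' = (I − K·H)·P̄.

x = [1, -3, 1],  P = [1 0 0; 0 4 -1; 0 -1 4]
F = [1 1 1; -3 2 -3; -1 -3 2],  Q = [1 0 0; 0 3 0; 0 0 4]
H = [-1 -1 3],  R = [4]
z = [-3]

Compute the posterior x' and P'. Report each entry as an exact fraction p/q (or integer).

x' = [-425/1069, -1604/1069, -1684/1069]
P' = [8356/1069 -9830/1069 -510/1069; -9830/1069 21708/1069 3634/1069; -510/1069 3634/1069 1400/1069]

x̄ = F·x = [-1, -12, 10]
P̄ = F·P·Fᵀ + Q = [8 -6 -4; -6 76 -58; -4 -58 69]
y = z − H·x̄ = [-46]
S = H·P̄·Hᵀ + R = [1069]
K = P̄·Hᵀ·S⁻¹ = [-14/1069; -244/1069; 269/1069]
x' = x̄ + K·y = [-425/1069, -1604/1069, -1684/1069]
P' = (I − K·H)·P̄ = [8356/1069 -9830/1069 -510/1069; -9830/1069 21708/1069 3634/1069; -510/1069 3634/1069 1400/1069]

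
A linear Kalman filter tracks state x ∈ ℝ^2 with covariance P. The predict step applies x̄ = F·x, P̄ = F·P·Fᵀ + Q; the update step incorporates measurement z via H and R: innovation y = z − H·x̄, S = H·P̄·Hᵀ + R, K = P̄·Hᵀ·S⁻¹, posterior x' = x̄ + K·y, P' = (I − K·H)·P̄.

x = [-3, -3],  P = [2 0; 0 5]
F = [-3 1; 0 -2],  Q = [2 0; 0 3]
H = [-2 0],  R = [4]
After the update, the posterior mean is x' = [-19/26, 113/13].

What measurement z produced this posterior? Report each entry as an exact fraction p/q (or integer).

x̄ = F·x = [6, 6]
P̄ = F·P·Fᵀ + Q = [25 -10; -10 23]
S = H·P̄·Hᵀ + R = [104]
K = P̄·Hᵀ·S⁻¹ = [-25/52; 5/26]
x' − x̄ = [-175/26, 35/13] = K·y
y = (KᵀK)⁻¹·Kᵀ·(x' − x̄) = [14]
z = y + H·x̄ = [14] + [-12] = [2]

z = [2]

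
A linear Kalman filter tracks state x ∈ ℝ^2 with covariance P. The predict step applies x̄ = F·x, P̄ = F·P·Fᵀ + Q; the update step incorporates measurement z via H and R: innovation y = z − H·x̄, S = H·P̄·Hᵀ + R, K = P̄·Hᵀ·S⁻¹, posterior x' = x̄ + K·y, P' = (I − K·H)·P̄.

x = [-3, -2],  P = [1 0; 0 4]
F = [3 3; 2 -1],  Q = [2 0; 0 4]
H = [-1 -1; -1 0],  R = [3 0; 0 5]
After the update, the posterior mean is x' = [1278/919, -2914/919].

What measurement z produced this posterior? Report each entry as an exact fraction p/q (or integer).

x̄ = F·x = [-15, -4]
P̄ = F·P·Fᵀ + Q = [47 -6; -6 12]
S = H·P̄·Hᵀ + R = [50 41; 41 52]
K = P̄·Hᵀ·S⁻¹ = [-205/919 -669/919; -558/919 546/919]
x' − x̄ = [15063/919, 762/919] = K·y
y = (KᵀK)⁻¹·Kᵀ·(x' − x̄) = [-18, -17]
z = y + H·x̄ = [-18, -17] + [19, 15] = [1, -2]

z = [1, -2]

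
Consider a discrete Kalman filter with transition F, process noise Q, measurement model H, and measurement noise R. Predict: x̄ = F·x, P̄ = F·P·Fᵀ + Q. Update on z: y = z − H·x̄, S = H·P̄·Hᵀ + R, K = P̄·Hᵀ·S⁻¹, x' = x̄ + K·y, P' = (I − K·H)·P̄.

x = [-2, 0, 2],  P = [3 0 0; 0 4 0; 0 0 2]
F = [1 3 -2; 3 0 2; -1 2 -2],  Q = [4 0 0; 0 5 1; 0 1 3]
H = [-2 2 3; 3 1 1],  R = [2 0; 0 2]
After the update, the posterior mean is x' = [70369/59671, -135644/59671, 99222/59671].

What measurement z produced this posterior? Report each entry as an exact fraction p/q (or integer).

z = [-2, 3]

x̄ = F·x = [-6, -2, -2]
P̄ = F·P·Fᵀ + Q = [51 1 29; 1 40 -16; 29 -16 30]
S = H·P̄·Hᵀ + R = [88 -9; -9 679]
K = P̄·Hᵀ·S⁻¹ = [-7180/59671 15987/59671; 20613/59671 2646/59671; 909/59671 8888/59671]
x' − x̄ = [428395/59671, -16302/59671, 218564/59671] = K·y
y = (KᵀK)⁻¹·Kᵀ·(x' − x̄) = [-4, 25]
z = y + H·x̄ = [-4, 25] + [2, -22] = [-2, 3]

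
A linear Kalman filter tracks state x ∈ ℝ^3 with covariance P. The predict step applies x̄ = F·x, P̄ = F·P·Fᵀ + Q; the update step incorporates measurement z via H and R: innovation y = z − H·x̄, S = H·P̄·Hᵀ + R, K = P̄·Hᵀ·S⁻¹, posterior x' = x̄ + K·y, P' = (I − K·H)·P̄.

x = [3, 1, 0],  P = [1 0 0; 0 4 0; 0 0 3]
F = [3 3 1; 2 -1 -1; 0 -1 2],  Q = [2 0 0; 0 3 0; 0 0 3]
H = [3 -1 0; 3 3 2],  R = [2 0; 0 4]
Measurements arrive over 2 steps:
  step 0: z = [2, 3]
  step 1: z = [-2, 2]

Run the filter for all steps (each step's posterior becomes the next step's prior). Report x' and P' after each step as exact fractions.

step 0: x̄ = F·x = [12, 5, -1]
step 0: P̄ = F·P·Fᵀ + Q = [50 -9 -6; -9 14 -2; -6 -2 19]
step 0: y = z − H·x̄ = [-29, -46]
step 0: S = H·P̄·Hᵀ + R = [520 322; 322 398]
step 0: K = P̄·Hᵀ·S⁻¹ = [6885/25819 3261/51638; -4965/25819 9461/51638; -2719/25819 3108/25819]
step 0: x' = x̄ + K·y = [35160/25819, 55477/25819, -89936/25819]
step 0: P' = (I − K·H)·P̄ = [30499/51638 63957/51638 -67581/25819; 63957/51638 211731/51638 -197305/25819; -67581/25819 -197305/25819 403545/25819]
step 1: x̄ = F·x = [181975/25819, 104779/25819, -235349/25819]
step 1: P̄ = F·P·Fᵀ + Q = [531515/25819 323092/25819 -998453/25819; 323092/25819 791331/51638 -1676401/51638; -998453/25819 -1676401/51638 5173445/51638]
step 1: y = z − H·x̄ = [-492784/25819, -337926/25819]
step 1: S = H·P̄·Hᵀ + R = [6584773/51638 2441747/51638; 2441747/51638 5141209/51638]
step 1: K = P̄·Hᵀ·S⁻¹ = [99781994/270068223 640532/14214117; 34418968/270068223 1793083/14214117; -198859696/270068223 3110069/14214117]
step 1: x' = x̄ + K·y = [-8435039/14214117, -359377/14214117, 29488891/14214117]
step 1: P' = (I − K·H)·P̄ = [378704797/270068223 936550403/270068223 -1948542584/270068223; 936550403/270068223 2740813273/270068223 -5447908360/270068223; -1948542584/270068223 -5447908360/270068223 11212859038/270068223]

step 0: x' = [35160/25819, 55477/25819, -89936/25819], P' = [30499/51638 63957/51638 -67581/25819; 63957/51638 211731/51638 -197305/25819; -67581/25819 -197305/25819 403545/25819]
step 1: x' = [-8435039/14214117, -359377/14214117, 29488891/14214117], P' = [378704797/270068223 936550403/270068223 -1948542584/270068223; 936550403/270068223 2740813273/270068223 -5447908360/270068223; -1948542584/270068223 -5447908360/270068223 11212859038/270068223]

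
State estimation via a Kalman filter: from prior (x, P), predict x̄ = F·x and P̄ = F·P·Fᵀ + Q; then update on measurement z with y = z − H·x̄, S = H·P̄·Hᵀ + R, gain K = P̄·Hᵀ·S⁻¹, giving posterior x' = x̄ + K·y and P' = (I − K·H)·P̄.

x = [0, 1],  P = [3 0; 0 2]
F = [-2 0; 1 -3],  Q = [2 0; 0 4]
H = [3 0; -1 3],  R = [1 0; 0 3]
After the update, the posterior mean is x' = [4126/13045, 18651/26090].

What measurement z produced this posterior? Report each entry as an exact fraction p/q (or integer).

x̄ = F·x = [0, -3]
P̄ = F·P·Fᵀ + Q = [14 -6; -6 25]
S = H·P̄·Hᵀ + R = [127 -96; -96 278]
K = P̄·Hᵀ·S⁻¹ = [4302/13045 -16/13045; 1386/13045 8559/26090]
x' − x̄ = [4126/13045, 96921/26090] = K·y
y = (KᵀK)⁻¹·Kᵀ·(x' − x̄) = [1, 11]
z = y + H·x̄ = [1, 11] + [0, -9] = [1, 2]

z = [1, 2]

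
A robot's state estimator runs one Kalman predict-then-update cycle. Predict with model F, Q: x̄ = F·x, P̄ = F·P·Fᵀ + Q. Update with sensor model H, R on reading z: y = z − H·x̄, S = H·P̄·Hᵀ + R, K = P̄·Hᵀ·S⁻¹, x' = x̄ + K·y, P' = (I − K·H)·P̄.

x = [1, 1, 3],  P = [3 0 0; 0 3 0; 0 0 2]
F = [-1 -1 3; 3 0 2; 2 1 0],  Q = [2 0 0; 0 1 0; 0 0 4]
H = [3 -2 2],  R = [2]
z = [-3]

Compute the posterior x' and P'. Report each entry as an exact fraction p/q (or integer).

x' = [22/7, 153/14, 67/14]
P' = [121/14 327/28 -27/28; 327/28 1773/56 783/56; -27/28 783/56 2567/168]

x̄ = F·x = [7, 9, 3]
P̄ = F·P·Fᵀ + Q = [26 3 -9; 3 36 18; -9 18 19]
y = z − H·x̄ = [-12]
S = H·P̄·Hᵀ + R = [168]
K = P̄·Hᵀ·S⁻¹ = [9/28; -9/56; -25/168]
x' = x̄ + K·y = [22/7, 153/14, 67/14]
P' = (I − K·H)·P̄ = [121/14 327/28 -27/28; 327/28 1773/56 783/56; -27/28 783/56 2567/168]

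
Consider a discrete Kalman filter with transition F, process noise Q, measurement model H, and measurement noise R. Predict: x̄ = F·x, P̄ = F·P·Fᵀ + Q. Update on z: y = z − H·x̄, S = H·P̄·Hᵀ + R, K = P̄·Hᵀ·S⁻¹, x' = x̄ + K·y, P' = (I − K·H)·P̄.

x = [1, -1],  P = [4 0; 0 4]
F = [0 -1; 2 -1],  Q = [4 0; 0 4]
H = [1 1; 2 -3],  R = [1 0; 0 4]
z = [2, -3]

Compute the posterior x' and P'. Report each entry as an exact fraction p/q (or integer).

x̄ = F·x = [1, 3]
P̄ = F·P·Fᵀ + Q = [8 4; 4 24]
y = z − H·x̄ = [-2, 4]
S = H·P̄·Hᵀ + R = [41 -60; -60 204]
K = P̄·Hᵀ·S⁻¹ = [224/397 221/1191; 156/397 -236/1191]
x' = x̄ + K·y = [731/1191, 1693/1191]
P' = (I − K·H)·P̄ = [580/1191 92/1191; 92/1191 376/1191]

x' = [731/1191, 1693/1191]
P' = [580/1191 92/1191; 92/1191 376/1191]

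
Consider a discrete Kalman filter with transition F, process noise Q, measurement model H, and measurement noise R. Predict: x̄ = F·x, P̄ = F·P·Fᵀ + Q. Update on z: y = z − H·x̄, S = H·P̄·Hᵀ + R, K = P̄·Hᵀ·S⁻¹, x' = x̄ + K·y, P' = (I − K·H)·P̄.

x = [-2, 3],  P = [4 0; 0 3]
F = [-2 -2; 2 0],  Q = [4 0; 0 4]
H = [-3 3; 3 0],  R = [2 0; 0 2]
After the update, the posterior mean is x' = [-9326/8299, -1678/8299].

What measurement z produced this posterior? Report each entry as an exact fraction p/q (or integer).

z = [3, -3]

x̄ = F·x = [-2, -4]
P̄ = F·P·Fᵀ + Q = [32 -16; -16 20]
S = H·P̄·Hᵀ + R = [758 -432; -432 290]
K = P̄·Hᵀ·S⁻¹ = [-72/8299 2640/8299; 2646/8299 2568/8299]
x' − x̄ = [7272/8299, 31518/8299] = K·y
y = (KᵀK)⁻¹·Kᵀ·(x' − x̄) = [9, 3]
z = y + H·x̄ = [9, 3] + [-6, -6] = [3, -3]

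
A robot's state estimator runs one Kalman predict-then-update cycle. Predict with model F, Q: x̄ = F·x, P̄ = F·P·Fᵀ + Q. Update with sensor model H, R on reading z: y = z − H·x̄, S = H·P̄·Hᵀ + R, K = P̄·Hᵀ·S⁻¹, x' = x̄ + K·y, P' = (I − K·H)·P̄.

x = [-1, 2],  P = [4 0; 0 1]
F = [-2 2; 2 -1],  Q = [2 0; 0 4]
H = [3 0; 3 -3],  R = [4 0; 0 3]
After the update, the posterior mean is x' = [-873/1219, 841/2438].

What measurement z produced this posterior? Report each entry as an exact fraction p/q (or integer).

z = [-3, -3]

x̄ = F·x = [6, -4]
P̄ = F·P·Fᵀ + Q = [22 -18; -18 21]
S = H·P̄·Hᵀ + R = [202 360; 360 714]
K = P̄·Hᵀ·S⁻¹ = [327/1219 40/1219; 297/1219 -699/2438]
x' − x̄ = [-8187/1219, 10593/2438] = K·y
y = (KᵀK)⁻¹·Kᵀ·(x' − x̄) = [-21, -33]
z = y + H·x̄ = [-21, -33] + [18, 30] = [-3, -3]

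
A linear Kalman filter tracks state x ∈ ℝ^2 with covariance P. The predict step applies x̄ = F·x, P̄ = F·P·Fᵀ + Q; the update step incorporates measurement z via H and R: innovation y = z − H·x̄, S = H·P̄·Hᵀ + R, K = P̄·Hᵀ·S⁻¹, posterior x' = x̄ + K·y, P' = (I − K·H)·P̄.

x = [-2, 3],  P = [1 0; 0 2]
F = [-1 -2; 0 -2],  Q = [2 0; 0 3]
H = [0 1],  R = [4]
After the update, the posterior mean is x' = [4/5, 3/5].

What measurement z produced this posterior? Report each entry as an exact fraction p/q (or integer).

z = [3]

x̄ = F·x = [-4, -6]
P̄ = F·P·Fᵀ + Q = [11 8; 8 11]
S = H·P̄·Hᵀ + R = [15]
K = P̄·Hᵀ·S⁻¹ = [8/15; 11/15]
x' − x̄ = [24/5, 33/5] = K·y
y = (KᵀK)⁻¹·Kᵀ·(x' − x̄) = [9]
z = y + H·x̄ = [9] + [-6] = [3]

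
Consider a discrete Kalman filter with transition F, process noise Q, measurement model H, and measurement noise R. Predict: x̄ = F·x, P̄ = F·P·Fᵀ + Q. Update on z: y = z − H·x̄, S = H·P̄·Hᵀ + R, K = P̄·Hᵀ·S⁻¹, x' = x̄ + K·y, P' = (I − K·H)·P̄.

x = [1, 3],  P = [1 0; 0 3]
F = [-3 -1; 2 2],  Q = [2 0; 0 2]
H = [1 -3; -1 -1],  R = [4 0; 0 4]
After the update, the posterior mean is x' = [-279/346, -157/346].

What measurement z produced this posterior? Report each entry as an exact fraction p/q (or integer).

z = [1, 2]

x̄ = F·x = [-6, 8]
P̄ = F·P·Fᵀ + Q = [14 -12; -12 18]
S = H·P̄·Hᵀ + R = [252 16; 16 12]
K = P̄·Hᵀ·S⁻¹ = [79/346 -163/346; -87/346 -57/346]
x' − x̄ = [1797/346, -2925/346] = K·y
y = (KᵀK)⁻¹·Kᵀ·(x' − x̄) = [31, 4]
z = y + H·x̄ = [31, 4] + [-30, -2] = [1, 2]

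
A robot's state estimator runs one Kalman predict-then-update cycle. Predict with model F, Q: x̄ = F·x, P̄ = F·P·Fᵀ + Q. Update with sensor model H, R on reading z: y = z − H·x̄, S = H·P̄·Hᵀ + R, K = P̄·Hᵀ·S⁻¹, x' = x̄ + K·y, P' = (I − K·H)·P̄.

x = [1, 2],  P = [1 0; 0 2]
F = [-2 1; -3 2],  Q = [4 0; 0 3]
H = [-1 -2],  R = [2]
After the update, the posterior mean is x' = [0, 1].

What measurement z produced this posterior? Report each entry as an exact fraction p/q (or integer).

x̄ = F·x = [0, 1]
P̄ = F·P·Fᵀ + Q = [10 10; 10 20]
S = H·P̄·Hᵀ + R = [132]
K = P̄·Hᵀ·S⁻¹ = [-5/22; -25/66]
x' − x̄ = [0, 0] = K·y
y = (KᵀK)⁻¹·Kᵀ·(x' − x̄) = [0]
z = y + H·x̄ = [0] + [-2] = [-2]

z = [-2]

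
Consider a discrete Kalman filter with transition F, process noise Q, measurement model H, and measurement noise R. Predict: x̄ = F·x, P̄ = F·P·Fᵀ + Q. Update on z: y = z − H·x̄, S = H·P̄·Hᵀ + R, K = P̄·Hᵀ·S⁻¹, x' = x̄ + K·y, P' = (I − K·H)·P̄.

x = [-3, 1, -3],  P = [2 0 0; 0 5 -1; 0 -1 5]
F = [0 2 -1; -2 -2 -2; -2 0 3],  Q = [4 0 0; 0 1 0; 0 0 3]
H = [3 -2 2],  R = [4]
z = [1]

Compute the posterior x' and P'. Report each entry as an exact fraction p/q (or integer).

x' = [4181/661, 4954/661, -1011/661]
P' = [16484/661 4786/661 -19794/661; 4786/661 8057/661 602/661; -19794/661 602/661 30455/661]

x̄ = F·x = [5, 10, -3]
P̄ = F·P·Fᵀ + Q = [33 -8 -21; -8 41 -16; -21 -16 56]
y = z − H·x̄ = [12]
S = H·P̄·Hᵀ + R = [661]
K = P̄·Hᵀ·S⁻¹ = [73/661; -138/661; 81/661]
x' = x̄ + K·y = [4181/661, 4954/661, -1011/661]
P' = (I − K·H)·P̄ = [16484/661 4786/661 -19794/661; 4786/661 8057/661 602/661; -19794/661 602/661 30455/661]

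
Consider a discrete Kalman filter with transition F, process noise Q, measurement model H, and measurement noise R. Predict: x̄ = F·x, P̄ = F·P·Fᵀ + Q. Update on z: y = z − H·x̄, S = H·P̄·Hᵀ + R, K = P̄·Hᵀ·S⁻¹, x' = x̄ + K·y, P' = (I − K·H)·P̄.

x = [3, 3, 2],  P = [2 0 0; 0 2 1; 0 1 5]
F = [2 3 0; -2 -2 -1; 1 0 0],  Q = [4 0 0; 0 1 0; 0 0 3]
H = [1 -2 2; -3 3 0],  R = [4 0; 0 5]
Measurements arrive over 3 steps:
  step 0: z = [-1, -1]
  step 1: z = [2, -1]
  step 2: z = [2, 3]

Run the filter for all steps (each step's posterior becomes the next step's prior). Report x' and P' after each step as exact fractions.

step 0: x' = [11517/24053, 2536/24053, -9121/24053], P' = [57876/24053 49046/24053 15854/24053; 49046/24053 52751/24053 22304/24053; 15854/24053 22304/24053 30941/24053]
step 1: x' = [252380542/860967525, -81118193/860967525, 187450303/286989175], P' = [1287819656/860967525 991268576/860967525 86702354/286989175; 991268576/860967525 1135213646/860967525 157867634/286989175; 86702354/286989175 157867634/286989175 304069233/286989175]
step 2: x' = [-1463197682294/1315228567353, -336660314966/1315228567353, 1331918513087/1315228567353], P' = [1943479425688/1315228567353 1488485567728/1315228567353 383909487170/1315228567353; 1488485567728/1315228567353 11939547000046/9206599971471 4962232175780/9206599971471; 383909487170/1315228567353 4962232175780/9206599971471 9701788885219/9206599971471]

step 0: x̄ = F·x = [15, -14, 3]
step 0: P̄ = F·P·Fᵀ + Q = [30 -23 4; -23 26 -4; 4 -4 5]
step 0: y = z − H·x̄ = [-50, 86]
step 0: S = H·P̄·Hᵀ + R = [298 -501; -501 923]
step 0: K = P̄·Hᵀ·S⁻¹ = [-2127/24053 -5298/24053; -2962/24053 2223/24053; 8282/24053 3870/24053]
step 0: x' = x̄ + K·y = [11517/24053, 2536/24053, -9121/24053]
step 0: P' = (I − K·H)·P̄ = [57876/24053 49046/24053 15854/24053; 49046/24053 52751/24053 22304/24053; 15854/24053 22304/24053 30941/24053]
step 1: x̄ = F·x = [30642/24053, -18985/24053, 11517/24053]
step 1: P̄ = F·P·Fᵀ + Q = [1391027/24053 -1137090/24053 262890/24053; -1137090/24053 1042502/24053 -229698/24053; 262890/24053 -229698/24053 130035/24053]
step 1: y = z − H·x̄ = [-43540/24053, 124828/24053]
step 1: S = H·P̄·Hᵀ + R = [13614891/24053 -23617431/24053; -23617431/24053 42489646/24053]
step 1: K = P̄·Hᵀ·S⁻¹ = [-43625843/860967525 -59310216/286989175; -82988228/860967525 28789014/286989175; 94776388/286989175 42699168/286989175]
step 1: x' = x̄ + K·y = [252380542/860967525, -81118193/860967525, 187450303/286989175]
step 1: P' = (I − K·H)·P̄ = [1287819656/860967525 991268576/860967525 86702354/286989175; 991268576/860967525 1135213646/860967525 157867634/286989175; 86702354/286989175 157867634/286989175 304069233/286989175]
step 2: x̄ = F·x = [52281301/172193505, -904875607/860967525, 252380542/860967525]
step 2: P̄ = F·P·Fᵀ + Q = [1228291778/34438701 -4763253818/172193505 1109889008/172193505; -4763253818/172193505 22330296896/860967525 -4818283526/860967525; 1109889008/172193505 -4818283526/860967525 3870722231/860967525]
step 2: y = z − H·x̄ = [-284661251/286989175, 2027249637/286989175]
step 2: S = H·P̄·Hᵀ + R = [98321455262/286989175 -167552152644/286989175; -167552152644/286989175 303445334453/286989175]
step 2: K = P̄·Hᵀ·S⁻¹ = [-22139394619/438409522451 -90998771592/438409522451; -294602556203/3068866657157 304029605190/3068866657157; 1013873319089/3068866657157 454973153118/3068866657157]
step 2: x' = x̄ + K·y = [-1463197682294/1315228567353, -336660314966/1315228567353, 1331918513087/1315228567353]
step 2: P' = (I − K·H)·P̄ = [1943479425688/1315228567353 1488485567728/1315228567353 383909487170/1315228567353; 1488485567728/1315228567353 11939547000046/9206599971471 4962232175780/9206599971471; 383909487170/1315228567353 4962232175780/9206599971471 9701788885219/9206599971471]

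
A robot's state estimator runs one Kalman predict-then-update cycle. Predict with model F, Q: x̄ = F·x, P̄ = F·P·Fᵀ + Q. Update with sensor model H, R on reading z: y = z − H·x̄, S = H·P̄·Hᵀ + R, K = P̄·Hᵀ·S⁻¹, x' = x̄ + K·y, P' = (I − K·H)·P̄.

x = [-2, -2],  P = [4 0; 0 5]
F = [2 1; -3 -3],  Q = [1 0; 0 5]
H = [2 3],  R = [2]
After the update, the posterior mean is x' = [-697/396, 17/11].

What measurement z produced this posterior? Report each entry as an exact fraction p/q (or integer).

x̄ = F·x = [-6, 12]
P̄ = F·P·Fᵀ + Q = [22 -39; -39 86]
S = H·P̄·Hᵀ + R = [396]
K = P̄·Hᵀ·S⁻¹ = [-73/396; 5/11]
x' − x̄ = [1679/396, -115/11] = K·y
y = (KᵀK)⁻¹·Kᵀ·(x' − x̄) = [-23]
z = y + H·x̄ = [-23] + [24] = [1]

z = [1]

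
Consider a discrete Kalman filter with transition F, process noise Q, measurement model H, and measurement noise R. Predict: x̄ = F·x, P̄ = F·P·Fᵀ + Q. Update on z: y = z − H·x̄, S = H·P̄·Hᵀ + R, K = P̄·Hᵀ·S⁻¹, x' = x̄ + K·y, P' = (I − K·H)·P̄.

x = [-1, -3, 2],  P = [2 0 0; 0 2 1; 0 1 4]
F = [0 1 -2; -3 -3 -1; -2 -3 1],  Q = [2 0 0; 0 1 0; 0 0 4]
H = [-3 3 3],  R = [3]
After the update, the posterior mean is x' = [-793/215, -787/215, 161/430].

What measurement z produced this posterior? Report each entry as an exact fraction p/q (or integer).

x̄ = F·x = [-7, 10, 13]
P̄ = F·P·Fᵀ + Q = [16 7 -7; 7 47 26; -7 26 28]
S = H·P̄·Hᵀ + R = [1290]
K = P̄·Hᵀ·S⁻¹ = [-8/215; 33/215; 61/430]
x' − x̄ = [712/215, -2937/215, -5429/430] = K·y
y = (KᵀK)⁻¹·Kᵀ·(x' − x̄) = [-89]
z = y + H·x̄ = [-89] + [90] = [1]

z = [1]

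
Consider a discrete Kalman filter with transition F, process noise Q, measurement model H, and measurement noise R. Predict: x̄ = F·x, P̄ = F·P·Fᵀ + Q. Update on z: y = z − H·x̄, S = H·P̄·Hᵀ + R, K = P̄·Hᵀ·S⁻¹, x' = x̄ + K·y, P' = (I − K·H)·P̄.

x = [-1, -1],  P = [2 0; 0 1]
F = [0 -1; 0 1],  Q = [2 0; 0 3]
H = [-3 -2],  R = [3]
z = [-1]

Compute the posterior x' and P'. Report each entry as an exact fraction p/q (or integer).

x̄ = F·x = [1, -1]
P̄ = F·P·Fᵀ + Q = [3 -1; -1 4]
y = z − H·x̄ = [0]
S = H·P̄·Hᵀ + R = [34]
K = P̄·Hᵀ·S⁻¹ = [-7/34; -5/34]
x' = x̄ + K·y = [1, -1]
P' = (I − K·H)·P̄ = [53/34 -69/34; -69/34 111/34]

x' = [1, -1]
P' = [53/34 -69/34; -69/34 111/34]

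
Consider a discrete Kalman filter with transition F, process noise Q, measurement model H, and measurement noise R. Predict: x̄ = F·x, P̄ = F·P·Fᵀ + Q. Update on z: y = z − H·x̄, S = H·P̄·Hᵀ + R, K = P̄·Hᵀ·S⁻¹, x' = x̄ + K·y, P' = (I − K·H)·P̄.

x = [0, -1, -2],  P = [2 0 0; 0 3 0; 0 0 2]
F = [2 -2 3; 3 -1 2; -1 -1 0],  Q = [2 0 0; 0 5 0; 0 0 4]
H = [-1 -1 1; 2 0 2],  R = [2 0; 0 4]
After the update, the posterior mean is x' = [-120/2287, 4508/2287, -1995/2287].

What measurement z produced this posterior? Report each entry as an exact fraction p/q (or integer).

x̄ = F·x = [-4, -3, 1]
P̄ = F·P·Fᵀ + Q = [40 30 2; 30 34 -3; 2 -3 9]
S = H·P̄·Hᵀ + R = [147 -116; -116 216]
K = P̄·Hᵀ·S⁻¹ = [-618/2287 1115/4574; -1026/2287 83/9148; 589/2287 2197/9148]
x' − x̄ = [9028/2287, 11369/2287, -4282/2287] = K·y
y = (KᵀK)⁻¹·Kᵀ·(x' − x̄) = [-11, 4]
z = y + H·x̄ = [-11, 4] + [8, -6] = [-3, -2]

z = [-3, -2]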